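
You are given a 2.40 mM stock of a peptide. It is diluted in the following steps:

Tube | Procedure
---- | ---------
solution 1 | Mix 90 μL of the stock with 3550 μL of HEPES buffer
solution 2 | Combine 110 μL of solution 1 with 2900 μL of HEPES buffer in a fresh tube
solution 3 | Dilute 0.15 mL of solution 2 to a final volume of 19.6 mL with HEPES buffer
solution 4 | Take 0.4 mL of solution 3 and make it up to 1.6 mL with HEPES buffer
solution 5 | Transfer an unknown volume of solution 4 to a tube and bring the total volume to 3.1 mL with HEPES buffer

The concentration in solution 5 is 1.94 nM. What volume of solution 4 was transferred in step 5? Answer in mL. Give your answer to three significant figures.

1.45 mL

Step 1: 90 μL + 3550 μL = 3640 μL total → factor 3640/90 = 40.444
Step 2: 110 μL + 2900 μL = 3010 μL total → factor 3010/110 = 27.364
Step 3: 0.15 mL brought to 19.6 mL → factor 19.6/0.15 = 130.67
Step 4: 0.4 mL brought to 1.6 mL → factor 1.6/0.4 = 4
Step 5: v brought to 3.1 mL → factor = 3.1 mL/v
Product of known-step factors = 5.7844 × 10^5
Overall factor = 2.40 mM / (1.94 nM) = 1.2371 × 10^6
Step-5 factor = 1.2371 × 10^6 / 5.7844 × 10^5 = 2.1387
v = 3.1 mL / 2.1387 = 1.45 mL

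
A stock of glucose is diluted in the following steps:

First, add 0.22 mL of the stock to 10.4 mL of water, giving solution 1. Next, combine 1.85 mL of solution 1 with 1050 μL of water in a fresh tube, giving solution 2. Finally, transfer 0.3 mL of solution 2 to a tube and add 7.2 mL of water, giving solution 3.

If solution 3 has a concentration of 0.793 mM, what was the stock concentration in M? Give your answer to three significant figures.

1.50 M

Step 1: 0.22 mL + 10.4 mL = 10.62 mL total → factor 10.62/0.22 = 48.273
Step 2: 1.85 mL + 1050 μL = 2.9 mL total → factor 2.9/1.85 = 1.5676
Step 3: 0.3 mL + 7.2 mL = 7.5 mL total → factor 7.5/0.3 = 25
Overall dilution factor = 48.273 × 1.5676 × 25 = 1891.8
Stock = 0.793 mM × 1891.8 = 1500 mM = 1.50 M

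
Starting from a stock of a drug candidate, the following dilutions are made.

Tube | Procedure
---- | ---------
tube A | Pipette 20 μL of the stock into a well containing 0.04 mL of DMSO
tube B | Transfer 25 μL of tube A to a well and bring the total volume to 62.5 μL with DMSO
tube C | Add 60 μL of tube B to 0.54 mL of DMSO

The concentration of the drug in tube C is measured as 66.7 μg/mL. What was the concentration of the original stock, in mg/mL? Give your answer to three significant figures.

5.00 mg/mL

Step 1: 20 μL + 0.04 mL = 60 μL total → factor 60/20 = 3
Step 2: 25 μL brought to 62.5 μL → factor 62.5/25 = 2.5
Step 3: 60 μL + 0.54 mL = 600 μL total → factor 600/60 = 10
Overall dilution factor = 3 × 2.5 × 10 = 75
Stock = 66.7 μg/mL × 75 = 5002 μg/mL = 5.00 mg/mL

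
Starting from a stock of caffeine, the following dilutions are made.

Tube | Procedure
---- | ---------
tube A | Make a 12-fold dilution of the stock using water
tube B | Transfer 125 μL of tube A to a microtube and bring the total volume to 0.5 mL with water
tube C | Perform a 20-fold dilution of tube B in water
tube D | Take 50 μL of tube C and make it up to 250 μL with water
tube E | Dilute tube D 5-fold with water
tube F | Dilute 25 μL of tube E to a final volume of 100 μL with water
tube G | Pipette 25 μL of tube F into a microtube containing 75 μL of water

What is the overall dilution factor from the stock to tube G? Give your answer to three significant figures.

Step 1: 12-fold → factor 12
Step 2: 125 μL brought to 0.5 mL → factor 500/125 = 4
Step 3: 20-fold → factor 20
Step 4: 50 μL brought to 250 μL → factor 250/50 = 5
Step 5: 5-fold → factor 5
Step 6: 25 μL brought to 100 μL → factor 100/25 = 4
Step 7: 25 μL + 75 μL = 100 μL total → factor 100/25 = 4
Overall dilution factor = 12 × 4 × 20 × 5 × 5 × 4 × 4 = 3.84 × 10^5

3.84 × 10^5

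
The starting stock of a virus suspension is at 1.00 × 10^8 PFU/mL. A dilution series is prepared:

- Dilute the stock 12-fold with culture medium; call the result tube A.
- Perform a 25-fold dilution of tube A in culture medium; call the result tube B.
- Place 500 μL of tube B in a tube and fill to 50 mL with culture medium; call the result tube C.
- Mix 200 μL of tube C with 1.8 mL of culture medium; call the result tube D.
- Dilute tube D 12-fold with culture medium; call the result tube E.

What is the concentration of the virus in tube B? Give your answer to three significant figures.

Step 1: 12-fold → factor 12
Step 2: 25-fold → factor 25
Dilution factor through tube B = 12 × 25 = 300
[tube B] = 1.00 × 10^8 PFU/mL / 300 = 3.33 × 10^5 PFU/mL

3.33 × 10^5 PFU/mL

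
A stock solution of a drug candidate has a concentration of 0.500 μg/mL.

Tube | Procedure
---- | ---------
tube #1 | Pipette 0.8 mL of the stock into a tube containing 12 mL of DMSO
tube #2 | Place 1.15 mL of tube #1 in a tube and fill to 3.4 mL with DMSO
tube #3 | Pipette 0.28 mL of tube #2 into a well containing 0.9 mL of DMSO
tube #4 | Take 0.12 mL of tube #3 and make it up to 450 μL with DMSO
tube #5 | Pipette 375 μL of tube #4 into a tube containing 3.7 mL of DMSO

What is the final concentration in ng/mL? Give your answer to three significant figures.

Step 1: 0.8 mL + 12 mL = 12.8 mL total → factor 12.8/0.8 = 16
Step 2: 1.15 mL brought to 3.4 mL → factor 3.4/1.15 = 2.9565
Step 3: 0.28 mL + 0.9 mL = 1.18 mL total → factor 1.18/0.28 = 4.2143
Step 4: 0.12 mL brought to 450 μL → factor 0.45/0.12 = 3.75
Step 5: 375 μL + 3.7 mL = 4075 μL total → factor 4075/375 = 10.867
Overall dilution factor = 16 × 2.9565 × 4.2143 × 3.75 × 10.867 = 8123.7
Final = 0.500 μg/mL / 8123.7 = 6.155 × 10^-5 μg/mL = 0.0615 ng/mL

0.0615 ng/mL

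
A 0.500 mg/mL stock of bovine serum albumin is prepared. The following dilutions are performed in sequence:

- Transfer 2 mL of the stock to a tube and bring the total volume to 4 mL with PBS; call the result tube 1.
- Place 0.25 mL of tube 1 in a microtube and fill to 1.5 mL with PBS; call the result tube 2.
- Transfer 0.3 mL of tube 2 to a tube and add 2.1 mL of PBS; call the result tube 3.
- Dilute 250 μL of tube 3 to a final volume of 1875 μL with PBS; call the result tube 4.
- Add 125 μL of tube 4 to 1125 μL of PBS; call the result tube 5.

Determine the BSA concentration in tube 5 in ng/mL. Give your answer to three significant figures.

69.4 ng/mL

Step 1: 2 mL brought to 4 mL → factor 4/2 = 2
Step 2: 0.25 mL brought to 1.5 mL → factor 1.5/0.25 = 6
Step 3: 0.3 mL + 2.1 mL = 2.4 mL total → factor 2.4/0.3 = 8
Step 4: 250 μL brought to 1875 μL → factor 1875/250 = 7.5
Step 5: 125 μL + 1125 μL = 1250 μL total → factor 1250/125 = 10
Overall dilution factor = 2 × 6 × 8 × 7.5 × 10 = 7200
Final = 0.500 mg/mL / 7200 = 6.944 × 10^-5 mg/mL = 69.4 ng/mL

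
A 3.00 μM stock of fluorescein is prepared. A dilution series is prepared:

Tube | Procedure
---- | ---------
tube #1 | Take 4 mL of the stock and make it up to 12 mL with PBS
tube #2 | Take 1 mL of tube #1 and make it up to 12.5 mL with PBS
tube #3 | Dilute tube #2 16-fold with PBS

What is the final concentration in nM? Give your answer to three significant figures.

Step 1: 4 mL brought to 12 mL → factor 12/4 = 3
Step 2: 1 mL brought to 12.5 mL → factor 12.5/1 = 12.5
Step 3: 16-fold → factor 16
Overall dilution factor = 3 × 12.5 × 16 = 600
Final = 3.00 μM / 600 = 0.005000 μM = 5.00 nM

5.00 nM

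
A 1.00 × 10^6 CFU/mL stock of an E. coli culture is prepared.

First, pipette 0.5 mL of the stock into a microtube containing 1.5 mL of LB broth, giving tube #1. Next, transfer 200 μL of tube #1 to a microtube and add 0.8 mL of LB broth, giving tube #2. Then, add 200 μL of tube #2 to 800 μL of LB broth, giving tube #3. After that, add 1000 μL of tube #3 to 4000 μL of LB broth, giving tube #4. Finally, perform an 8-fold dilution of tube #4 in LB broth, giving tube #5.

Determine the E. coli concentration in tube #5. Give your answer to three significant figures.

Step 1: 0.5 mL + 1.5 mL = 2 mL total → factor 2/0.5 = 4
Step 2: 200 μL + 0.8 mL = 1000 μL total → factor 1000/200 = 5
Step 3: 200 μL + 800 μL = 1000 μL total → factor 1000/200 = 5
Step 4: 1000 μL + 4000 μL = 5000 μL total → factor 5000/1000 = 5
Step 5: 8-fold → factor 8
Overall dilution factor = 4 × 5 × 5 × 5 × 8 = 4000
Final = 1.00 × 10^6 CFU/mL / 4000 = 250 CFU/mL

250 CFU/mL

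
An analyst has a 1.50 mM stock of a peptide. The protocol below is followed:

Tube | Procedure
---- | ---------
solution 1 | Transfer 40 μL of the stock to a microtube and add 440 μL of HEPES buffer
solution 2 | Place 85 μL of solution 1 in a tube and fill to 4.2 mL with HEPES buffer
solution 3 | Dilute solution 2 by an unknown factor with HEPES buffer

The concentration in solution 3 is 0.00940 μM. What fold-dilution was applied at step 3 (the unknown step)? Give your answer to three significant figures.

269-fold

Step 1: 40 μL + 440 μL = 480 μL total → factor 480/40 = 12
Step 2: 85 μL brought to 4.2 mL → factor 4200/85 = 49.412
Step 3: unknown factor x
Product of known-step factors = 592.94
Overall factor = 1.50 mM / (0.00940 μM) = 1.5957 × 10^5
x = 1.5957 × 10^5 / 592.94 = 269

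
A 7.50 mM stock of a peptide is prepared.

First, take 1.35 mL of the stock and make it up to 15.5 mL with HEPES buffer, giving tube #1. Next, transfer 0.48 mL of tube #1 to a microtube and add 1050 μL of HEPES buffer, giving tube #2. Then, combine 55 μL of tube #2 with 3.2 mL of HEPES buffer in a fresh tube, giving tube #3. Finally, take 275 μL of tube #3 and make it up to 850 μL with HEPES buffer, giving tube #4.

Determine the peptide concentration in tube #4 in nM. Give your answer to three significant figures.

Step 1: 1.35 mL brought to 15.5 mL → factor 15.5/1.35 = 11.481
Step 2: 0.48 mL + 1050 μL = 1.53 mL total → factor 1.53/0.48 = 3.1875
Step 3: 55 μL + 3.2 mL = 3255 μL total → factor 3255/55 = 59.182
Step 4: 275 μL brought to 850 μL → factor 850/275 = 3.0909
Overall dilution factor = 11.481 × 3.1875 × 59.182 × 3.0909 = 6694.6
Final = 7.50 mM / 6694.6 = 0.001120 mM = 1.12 × 10^3 nM

1.12 × 10^3 nM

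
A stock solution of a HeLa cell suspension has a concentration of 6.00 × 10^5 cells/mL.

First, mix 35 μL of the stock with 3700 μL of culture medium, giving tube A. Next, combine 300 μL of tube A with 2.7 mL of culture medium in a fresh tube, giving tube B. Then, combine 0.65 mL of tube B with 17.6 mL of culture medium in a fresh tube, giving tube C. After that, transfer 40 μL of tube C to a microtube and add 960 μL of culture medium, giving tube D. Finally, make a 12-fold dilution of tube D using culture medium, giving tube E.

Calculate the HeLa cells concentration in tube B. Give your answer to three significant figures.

Step 1: 35 μL + 3700 μL = 3735 μL total → factor 3735/35 = 106.71
Step 2: 300 μL + 2.7 mL = 3000 μL total → factor 3000/300 = 10
Dilution factor through tube B = 106.71 × 10 = 1067.1
[tube B] = 6.00 × 10^5 cells/mL / 1067.1 = 562 cells/mL

562 cells/mL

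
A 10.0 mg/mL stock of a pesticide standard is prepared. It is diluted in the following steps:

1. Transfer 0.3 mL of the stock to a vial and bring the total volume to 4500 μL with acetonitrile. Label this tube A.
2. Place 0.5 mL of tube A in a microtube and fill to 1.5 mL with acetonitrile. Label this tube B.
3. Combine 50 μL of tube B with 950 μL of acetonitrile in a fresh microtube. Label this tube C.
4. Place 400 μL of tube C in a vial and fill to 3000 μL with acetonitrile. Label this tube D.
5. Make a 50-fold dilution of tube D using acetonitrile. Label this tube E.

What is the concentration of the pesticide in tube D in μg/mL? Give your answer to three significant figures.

Step 1: 0.3 mL brought to 4500 μL → factor 4.5/0.3 = 15
Step 2: 0.5 mL brought to 1.5 mL → factor 1.5/0.5 = 3
Step 3: 50 μL + 950 μL = 1000 μL total → factor 1000/50 = 20
Step 4: 400 μL brought to 3000 μL → factor 3000/400 = 7.5
Dilution factor through tube D = 15 × 3 × 20 × 7.5 = 6750
[tube D] = 10.0 mg/mL / 6750 = 0.001481 mg/mL = 1.48 μg/mL

1.48 μg/mL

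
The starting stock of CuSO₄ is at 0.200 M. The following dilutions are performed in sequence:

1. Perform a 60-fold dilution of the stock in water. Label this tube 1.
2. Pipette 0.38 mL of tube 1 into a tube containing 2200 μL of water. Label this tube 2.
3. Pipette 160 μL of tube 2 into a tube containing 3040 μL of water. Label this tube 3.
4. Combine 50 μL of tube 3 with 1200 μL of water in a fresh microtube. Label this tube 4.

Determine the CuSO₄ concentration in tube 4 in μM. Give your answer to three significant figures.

Step 1: 60-fold → factor 60
Step 2: 0.38 mL + 2200 μL = 2.58 mL total → factor 2.58/0.38 = 6.7895
Step 3: 160 μL + 3040 μL = 3200 μL total → factor 3200/160 = 20
Step 4: 50 μL + 1200 μL = 1250 μL total → factor 1250/50 = 25
Overall dilution factor = 60 × 6.7895 × 20 × 25 = 2.0368 × 10^5
Final = 0.200 M / 2.0368 × 10^5 = 9.819 × 10^-7 M = 0.982 μM

0.982 μM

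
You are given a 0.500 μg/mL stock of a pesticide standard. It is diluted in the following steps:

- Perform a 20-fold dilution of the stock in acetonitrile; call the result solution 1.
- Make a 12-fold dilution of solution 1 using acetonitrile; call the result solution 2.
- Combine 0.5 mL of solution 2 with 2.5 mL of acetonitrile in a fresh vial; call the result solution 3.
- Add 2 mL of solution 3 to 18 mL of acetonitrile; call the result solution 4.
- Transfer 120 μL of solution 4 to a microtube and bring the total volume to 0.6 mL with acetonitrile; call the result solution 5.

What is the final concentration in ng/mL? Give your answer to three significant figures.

0.00694 ng/mL

Step 1: 20-fold → factor 20
Step 2: 12-fold → factor 12
Step 3: 0.5 mL + 2.5 mL = 3 mL total → factor 3/0.5 = 6
Step 4: 2 mL + 18 mL = 20 mL total → factor 20/2 = 10
Step 5: 120 μL brought to 0.6 mL → factor 600/120 = 5
Overall dilution factor = 20 × 12 × 6 × 10 × 5 = 72000
Final = 0.500 μg/mL / 72000 = 6.944 × 10^-6 μg/mL = 0.00694 ng/mL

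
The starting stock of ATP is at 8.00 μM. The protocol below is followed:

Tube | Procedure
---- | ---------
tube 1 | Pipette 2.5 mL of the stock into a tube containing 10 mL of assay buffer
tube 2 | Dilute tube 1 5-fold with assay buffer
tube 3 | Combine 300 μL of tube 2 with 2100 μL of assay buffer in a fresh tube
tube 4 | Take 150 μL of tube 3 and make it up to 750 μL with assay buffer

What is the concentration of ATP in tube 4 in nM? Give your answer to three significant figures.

Step 1: 2.5 mL + 10 mL = 12.5 mL total → factor 12.5/2.5 = 5
Step 2: 5-fold → factor 5
Step 3: 300 μL + 2100 μL = 2400 μL total → factor 2400/300 = 8
Step 4: 150 μL brought to 750 μL → factor 750/150 = 5
Overall dilution factor = 5 × 5 × 8 × 5 = 1000
Final = 8.00 μM / 1000 = 0.008000 μM = 8.00 nM

8.00 nM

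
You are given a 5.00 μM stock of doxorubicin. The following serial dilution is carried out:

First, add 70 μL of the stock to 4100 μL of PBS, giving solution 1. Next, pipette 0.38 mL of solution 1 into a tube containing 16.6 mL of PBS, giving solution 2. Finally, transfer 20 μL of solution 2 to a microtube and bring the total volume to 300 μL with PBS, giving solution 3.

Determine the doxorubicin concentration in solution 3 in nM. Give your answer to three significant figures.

Step 1: 70 μL + 4100 μL = 4170 μL total → factor 4170/70 = 59.571
Step 2: 0.38 mL + 16.6 mL = 16.98 mL total → factor 16.98/0.38 = 44.684
Step 3: 20 μL brought to 300 μL → factor 300/20 = 15
Overall dilution factor = 59.571 × 44.684 × 15 = 39929
Final = 5.00 μM / 39929 = 0.0001252 μM = 0.125 nM

0.125 nM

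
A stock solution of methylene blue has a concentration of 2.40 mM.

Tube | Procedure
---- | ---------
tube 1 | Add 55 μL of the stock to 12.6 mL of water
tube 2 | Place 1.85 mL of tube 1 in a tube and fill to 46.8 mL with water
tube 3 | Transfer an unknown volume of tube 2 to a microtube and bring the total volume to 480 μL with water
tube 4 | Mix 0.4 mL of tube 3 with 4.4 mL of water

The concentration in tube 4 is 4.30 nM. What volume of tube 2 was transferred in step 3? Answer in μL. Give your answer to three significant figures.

Step 1: 55 μL + 12.6 mL = 12655 μL total → factor 12655/55 = 230.09
Step 2: 1.85 mL brought to 46.8 mL → factor 46.8/1.85 = 25.297
Step 3: v brought to 480 μL → factor = 480 μL/v
Step 4: 0.4 mL + 4.4 mL = 4.8 mL total → factor 4.8/0.4 = 12
Product of known-step factors = 69848
Overall factor = 2.40 mM / (4.30 nM) = 5.5814 × 10^5
Step-3 factor = 5.5814 × 10^5 / 69848 = 7.9908
v = 480 μL / 7.9908 = 60.1 μL

60.1 μL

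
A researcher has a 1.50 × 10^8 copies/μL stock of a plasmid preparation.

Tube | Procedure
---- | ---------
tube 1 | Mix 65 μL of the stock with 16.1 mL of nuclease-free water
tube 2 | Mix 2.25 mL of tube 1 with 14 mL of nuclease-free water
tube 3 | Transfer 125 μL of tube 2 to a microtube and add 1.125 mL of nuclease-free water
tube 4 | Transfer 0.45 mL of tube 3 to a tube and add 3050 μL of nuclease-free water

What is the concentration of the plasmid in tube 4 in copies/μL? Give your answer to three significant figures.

1.07 × 10^3 copies/μL

Step 1: 65 μL + 16.1 mL = 16165 μL total → factor 16165/65 = 248.69
Step 2: 2.25 mL + 14 mL = 16.25 mL total → factor 16.25/2.25 = 7.2222
Step 3: 125 μL + 1.125 mL = 1250 μL total → factor 1250/125 = 10
Step 4: 0.45 mL + 3050 μL = 3.5 mL total → factor 3.5/0.45 = 7.7778
Overall dilution factor = 248.69 × 7.2222 × 10 × 7.7778 = 1.397 × 10^5
Final = 1.50 × 10^8 copies/μL / 1.397 × 10^5 = 1.07 × 10^3 copies/μL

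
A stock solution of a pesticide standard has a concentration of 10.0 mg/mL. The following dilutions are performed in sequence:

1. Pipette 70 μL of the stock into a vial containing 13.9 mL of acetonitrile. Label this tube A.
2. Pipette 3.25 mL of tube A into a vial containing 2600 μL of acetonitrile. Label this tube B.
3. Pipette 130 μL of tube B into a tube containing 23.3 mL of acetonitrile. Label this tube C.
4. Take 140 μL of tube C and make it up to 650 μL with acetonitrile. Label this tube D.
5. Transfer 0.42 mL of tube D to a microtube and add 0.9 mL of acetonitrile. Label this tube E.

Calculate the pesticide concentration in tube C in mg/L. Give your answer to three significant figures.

0.154 mg/L

Step 1: 70 μL + 13.9 mL = 13970 μL total → factor 13970/70 = 199.57
Step 2: 3.25 mL + 2600 μL = 5.85 mL total → factor 5.85/3.25 = 1.8
Step 3: 130 μL + 23.3 mL = 23430 μL total → factor 23430/130 = 180.23
Dilution factor through tube C = 199.57 × 1.8 × 180.23 = 64744
[tube C] = 10.0 mg/mL / 64744 = 0.0001545 mg/mL = 0.154 mg/L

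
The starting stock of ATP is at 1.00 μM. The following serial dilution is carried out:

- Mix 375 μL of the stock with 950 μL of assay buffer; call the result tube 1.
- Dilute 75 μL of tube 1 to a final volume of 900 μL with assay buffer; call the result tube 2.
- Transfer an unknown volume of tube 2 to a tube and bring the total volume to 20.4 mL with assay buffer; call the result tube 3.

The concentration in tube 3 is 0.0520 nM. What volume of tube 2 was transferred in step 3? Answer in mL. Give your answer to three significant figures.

Step 1: 375 μL + 950 μL = 1325 μL total → factor 1325/375 = 3.5333
Step 2: 75 μL brought to 900 μL → factor 900/75 = 12
Step 3: v brought to 20.4 mL → factor = 20.4 mL/v
Product of known-step factors = 42.4
Overall factor = 1.00 μM / (0.0520 nM) = 19231
Step-3 factor = 19231 / 42.4 = 453.56
v = 20.4 mL / 453.56 = 0.0450 mL

0.0450 mL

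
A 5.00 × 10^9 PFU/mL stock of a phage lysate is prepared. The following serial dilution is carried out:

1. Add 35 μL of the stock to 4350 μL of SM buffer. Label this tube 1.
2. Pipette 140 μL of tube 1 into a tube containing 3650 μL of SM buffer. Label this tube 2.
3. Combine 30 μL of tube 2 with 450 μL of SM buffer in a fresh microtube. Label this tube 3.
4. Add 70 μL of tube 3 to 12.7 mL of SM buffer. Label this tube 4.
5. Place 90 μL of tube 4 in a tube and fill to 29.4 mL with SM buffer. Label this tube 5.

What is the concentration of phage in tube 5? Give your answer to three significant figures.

Step 1: 35 μL + 4350 μL = 4385 μL total → factor 4385/35 = 125.29
Step 2: 140 μL + 3650 μL = 3790 μL total → factor 3790/140 = 27.071
Step 3: 30 μL + 450 μL = 480 μL total → factor 480/30 = 16
Step 4: 70 μL + 12.7 mL = 12770 μL total → factor 12770/70 = 182.43
Step 5: 90 μL brought to 29.4 mL → factor 29400/90 = 326.67
Overall dilution factor = 125.29 × 27.071 × 16 × 182.43 × 326.67 = 3.2339 × 10^9
Final = 5.00 × 10^9 PFU/mL / 3.2339 × 10^9 = 1.55 PFU/mL

1.55 PFU/mL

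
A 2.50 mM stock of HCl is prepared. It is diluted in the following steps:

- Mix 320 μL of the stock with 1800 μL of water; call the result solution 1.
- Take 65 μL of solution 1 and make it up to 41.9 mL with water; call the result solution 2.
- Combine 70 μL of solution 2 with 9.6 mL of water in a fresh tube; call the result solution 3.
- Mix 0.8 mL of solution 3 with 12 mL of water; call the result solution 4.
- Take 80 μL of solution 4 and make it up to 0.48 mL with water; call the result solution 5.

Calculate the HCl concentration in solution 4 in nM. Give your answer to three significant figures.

0.265 nM

Step 1: 320 μL + 1800 μL = 2120 μL total → factor 2120/320 = 6.625
Step 2: 65 μL brought to 41.9 mL → factor 41900/65 = 644.62
Step 3: 70 μL + 9.6 mL = 9670 μL total → factor 9670/70 = 138.14
Step 4: 0.8 mL + 12 mL = 12.8 mL total → factor 12.8/0.8 = 16
Dilution factor through solution 4 = 6.625 × 644.62 × 138.14 × 16 = 9.4392 × 10^6
[solution 4] = 2.50 mM / 9.4392 × 10^6 = 2.649 × 10^-7 mM = 0.265 nM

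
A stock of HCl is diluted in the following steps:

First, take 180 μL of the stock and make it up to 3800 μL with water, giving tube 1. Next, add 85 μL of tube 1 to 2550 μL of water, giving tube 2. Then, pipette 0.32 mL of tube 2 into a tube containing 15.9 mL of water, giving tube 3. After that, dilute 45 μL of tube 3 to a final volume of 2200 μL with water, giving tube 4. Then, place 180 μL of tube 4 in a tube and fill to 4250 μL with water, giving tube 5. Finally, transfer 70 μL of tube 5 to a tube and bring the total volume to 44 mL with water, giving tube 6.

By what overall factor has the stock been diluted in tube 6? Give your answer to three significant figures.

2.41 × 10^10

Step 1: 180 μL brought to 3800 μL → factor 3800/180 = 21.111
Step 2: 85 μL + 2550 μL = 2635 μL total → factor 2635/85 = 31
Step 3: 0.32 mL + 15.9 mL = 16.22 mL total → factor 16.22/0.32 = 50.688
Step 4: 45 μL brought to 2200 μL → factor 2200/45 = 48.889
Step 5: 180 μL brought to 4250 μL → factor 4250/180 = 23.611
Step 6: 70 μL brought to 44 mL → factor 44000/70 = 628.57
Overall dilution factor = 21.111 × 31 × 50.688 × 48.889 × 23.611 × 628.57 = 2.4069 × 10^10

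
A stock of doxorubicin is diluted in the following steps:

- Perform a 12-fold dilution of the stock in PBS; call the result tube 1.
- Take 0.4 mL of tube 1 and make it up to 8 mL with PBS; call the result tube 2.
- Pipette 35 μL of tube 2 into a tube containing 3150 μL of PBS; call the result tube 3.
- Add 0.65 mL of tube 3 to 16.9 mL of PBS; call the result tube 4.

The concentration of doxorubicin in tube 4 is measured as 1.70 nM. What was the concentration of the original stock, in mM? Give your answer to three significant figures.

Step 1: 12-fold → factor 12
Step 2: 0.4 mL brought to 8 mL → factor 8/0.4 = 20
Step 3: 35 μL + 3150 μL = 3185 μL total → factor 3185/35 = 91
Step 4: 0.65 mL + 16.9 mL = 17.55 mL total → factor 17.55/0.65 = 27
Overall dilution factor = 12 × 20 × 91 × 27 = 5.8968 × 10^5
Stock = 1.70 nM × 5.8968 × 10^5 = 1.002 × 10^6 nM = 1.00 mM

1.00 mM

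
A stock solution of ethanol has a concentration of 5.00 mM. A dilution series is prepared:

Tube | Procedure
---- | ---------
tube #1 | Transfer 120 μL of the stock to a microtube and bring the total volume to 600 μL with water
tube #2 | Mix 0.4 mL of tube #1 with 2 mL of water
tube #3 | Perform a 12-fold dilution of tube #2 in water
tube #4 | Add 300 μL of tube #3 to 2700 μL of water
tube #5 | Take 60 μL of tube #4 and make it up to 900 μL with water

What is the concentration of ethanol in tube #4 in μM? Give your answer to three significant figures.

1.39 μM

Step 1: 120 μL brought to 600 μL → factor 600/120 = 5
Step 2: 0.4 mL + 2 mL = 2.4 mL total → factor 2.4/0.4 = 6
Step 3: 12-fold → factor 12
Step 4: 300 μL + 2700 μL = 3000 μL total → factor 3000/300 = 10
Dilution factor through tube #4 = 5 × 6 × 12 × 10 = 3600
[tube #4] = 5.00 mM / 3600 = 0.001389 mM = 1.39 μM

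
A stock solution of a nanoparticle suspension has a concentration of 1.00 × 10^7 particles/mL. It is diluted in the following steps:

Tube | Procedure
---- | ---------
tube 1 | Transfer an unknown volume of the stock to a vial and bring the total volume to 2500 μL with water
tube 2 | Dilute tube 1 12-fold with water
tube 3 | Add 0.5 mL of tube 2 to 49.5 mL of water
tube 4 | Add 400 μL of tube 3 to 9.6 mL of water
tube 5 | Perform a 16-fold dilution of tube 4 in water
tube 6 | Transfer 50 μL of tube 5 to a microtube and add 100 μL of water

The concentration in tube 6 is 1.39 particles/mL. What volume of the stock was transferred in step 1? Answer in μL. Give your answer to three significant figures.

Step 1: v brought to 2500 μL → factor = 2500 μL/v
Step 2: 12-fold → factor 12
Step 3: 0.5 mL + 49.5 mL = 50 mL total → factor 50/0.5 = 100
Step 4: 400 μL + 9.6 mL = 10000 μL total → factor 10000/400 = 25
Step 5: 16-fold → factor 16
Step 6: 50 μL + 100 μL = 150 μL total → factor 150/50 = 3
Product of known-step factors = 1.44 × 10^6
Overall factor = 1.00 × 10^7 particles/mL / (1.39 particles/mL) = 7.1942 × 10^6
Step-1 factor = 7.1942 × 10^6 / 1.44 × 10^6 = 4.996
v = 2500 μL / 4.996 = 500 μL

500 μL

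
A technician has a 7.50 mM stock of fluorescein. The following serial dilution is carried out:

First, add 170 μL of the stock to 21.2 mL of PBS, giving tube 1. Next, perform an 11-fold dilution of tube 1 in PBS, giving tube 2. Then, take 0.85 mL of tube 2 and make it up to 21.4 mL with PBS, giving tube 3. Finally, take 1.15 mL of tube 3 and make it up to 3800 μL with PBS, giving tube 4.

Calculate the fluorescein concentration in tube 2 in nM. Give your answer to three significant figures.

Step 1: 170 μL + 21.2 mL = 21370 μL total → factor 21370/170 = 125.71
Step 2: 11-fold → factor 11
Dilution factor through tube 2 = 125.71 × 11 = 1382.8
[tube 2] = 7.50 mM / 1382.8 = 0.005424 mM = 5.42 × 10^3 nM

5.42 × 10^3 nM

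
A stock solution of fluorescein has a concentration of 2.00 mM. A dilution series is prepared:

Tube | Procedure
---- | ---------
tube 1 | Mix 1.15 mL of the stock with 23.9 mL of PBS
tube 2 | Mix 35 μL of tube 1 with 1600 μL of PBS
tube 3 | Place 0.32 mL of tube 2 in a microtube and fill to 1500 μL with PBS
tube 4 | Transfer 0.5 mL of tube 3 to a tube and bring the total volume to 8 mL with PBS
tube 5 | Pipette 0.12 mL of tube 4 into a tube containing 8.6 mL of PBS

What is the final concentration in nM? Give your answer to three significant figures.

Step 1: 1.15 mL + 23.9 mL = 25.05 mL total → factor 25.05/1.15 = 21.783
Step 2: 35 μL + 1600 μL = 1635 μL total → factor 1635/35 = 46.714
Step 3: 0.32 mL brought to 1500 μL → factor 1.5/0.32 = 4.6875
Step 4: 0.5 mL brought to 8 mL → factor 8/0.5 = 16
Step 5: 0.12 mL + 8.6 mL = 8.72 mL total → factor 8.72/0.12 = 72.667
Overall dilution factor = 21.783 × 46.714 × 4.6875 × 16 × 72.667 = 5.5457 × 10^6
Final = 2.00 mM / 5.5457 × 10^6 = 3.606 × 10^-7 mM = 0.361 nM

0.361 nM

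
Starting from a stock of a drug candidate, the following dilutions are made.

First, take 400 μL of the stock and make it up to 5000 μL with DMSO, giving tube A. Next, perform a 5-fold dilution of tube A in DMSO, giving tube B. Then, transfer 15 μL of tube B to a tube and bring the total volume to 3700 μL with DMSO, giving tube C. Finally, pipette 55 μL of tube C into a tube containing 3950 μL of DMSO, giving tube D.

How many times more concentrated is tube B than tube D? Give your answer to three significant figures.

1.80 × 10^4

Step 1: 400 μL brought to 5000 μL → factor 5000/400 = 12.5
Step 2: 5-fold → factor 5
Step 3: 15 μL brought to 3700 μL → factor 3700/15 = 246.67
Step 4: 55 μL + 3950 μL = 4005 μL total → factor 4005/55 = 72.818
Dilution factor to tube B = 62.5; to tube D = 1.1226 × 10^6
[tube B]/[tube D] = (factor to tube D)/(factor to tube B) = 1.1226 × 10^6/62.5 = 1.80 × 10^4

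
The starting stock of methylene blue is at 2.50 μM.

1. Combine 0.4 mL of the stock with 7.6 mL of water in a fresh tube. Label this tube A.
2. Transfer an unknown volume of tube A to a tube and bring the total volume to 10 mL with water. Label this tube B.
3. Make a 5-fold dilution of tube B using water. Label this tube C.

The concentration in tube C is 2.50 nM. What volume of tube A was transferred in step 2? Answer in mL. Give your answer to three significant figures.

1.00 mL

Step 1: 0.4 mL + 7.6 mL = 8 mL total → factor 8/0.4 = 20
Step 2: v brought to 10 mL → factor = 10 mL/v
Step 3: 5-fold → factor 5
Product of known-step factors = 100
Overall factor = 2.50 μM / (2.50 nM) = 1000
Step-2 factor = 1000 / 100 = 10
v = 10 mL / 10 = 1.00 mL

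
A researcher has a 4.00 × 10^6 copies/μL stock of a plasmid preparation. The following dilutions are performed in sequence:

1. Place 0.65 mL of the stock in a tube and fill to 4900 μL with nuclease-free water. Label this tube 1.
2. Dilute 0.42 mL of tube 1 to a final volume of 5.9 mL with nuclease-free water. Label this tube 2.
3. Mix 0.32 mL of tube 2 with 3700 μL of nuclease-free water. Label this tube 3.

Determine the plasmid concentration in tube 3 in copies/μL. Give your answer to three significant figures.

Step 1: 0.65 mL brought to 4900 μL → factor 4.9/0.65 = 7.5385
Step 2: 0.42 mL brought to 5.9 mL → factor 5.9/0.42 = 14.048
Step 3: 0.32 mL + 3700 μL = 4.02 mL total → factor 4.02/0.32 = 12.562
Overall dilution factor = 7.5385 × 14.048 × 12.562 = 1330.3
Final = 4.00 × 10^6 copies/μL / 1330.3 = 3.01 × 10^3 copies/μL

3.01 × 10^3 copies/μL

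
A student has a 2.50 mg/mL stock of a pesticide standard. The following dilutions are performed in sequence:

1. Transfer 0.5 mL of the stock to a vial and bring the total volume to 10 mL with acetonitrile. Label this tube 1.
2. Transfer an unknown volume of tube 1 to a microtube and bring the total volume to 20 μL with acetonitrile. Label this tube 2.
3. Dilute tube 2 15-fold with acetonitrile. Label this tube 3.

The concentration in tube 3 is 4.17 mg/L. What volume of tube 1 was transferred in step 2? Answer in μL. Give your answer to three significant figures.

Step 1: 0.5 mL brought to 10 mL → factor 10/0.5 = 20
Step 2: v brought to 20 μL → factor = 20 μL/v
Step 3: 15-fold → factor 15
Product of known-step factors = 300
Overall factor = 2.50 mg/mL / (4.17 mg/L) = 599.52
Step-2 factor = 599.52 / 300 = 1.9984
v = 20 μL / 1.9984 = 10.0 μL

10.0 μL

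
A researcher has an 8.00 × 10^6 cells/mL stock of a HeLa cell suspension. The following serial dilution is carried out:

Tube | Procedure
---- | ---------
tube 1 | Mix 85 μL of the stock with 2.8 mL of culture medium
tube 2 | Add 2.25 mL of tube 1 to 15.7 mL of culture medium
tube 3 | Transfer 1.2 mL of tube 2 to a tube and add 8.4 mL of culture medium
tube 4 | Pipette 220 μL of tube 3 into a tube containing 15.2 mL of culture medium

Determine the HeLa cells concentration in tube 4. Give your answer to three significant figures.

52.7 cells/mL

Step 1: 85 μL + 2.8 mL = 2885 μL total → factor 2885/85 = 33.941
Step 2: 2.25 mL + 15.7 mL = 17.95 mL total → factor 17.95/2.25 = 7.9778
Step 3: 1.2 mL + 8.4 mL = 9.6 mL total → factor 9.6/1.2 = 8
Step 4: 220 μL + 15.2 mL = 15420 μL total → factor 15420/220 = 70.091
Overall dilution factor = 33.941 × 7.9778 × 8 × 70.091 = 1.5183 × 10^5
Final = 8.00 × 10^6 cells/mL / 1.5183 × 10^5 = 52.7 cells/mL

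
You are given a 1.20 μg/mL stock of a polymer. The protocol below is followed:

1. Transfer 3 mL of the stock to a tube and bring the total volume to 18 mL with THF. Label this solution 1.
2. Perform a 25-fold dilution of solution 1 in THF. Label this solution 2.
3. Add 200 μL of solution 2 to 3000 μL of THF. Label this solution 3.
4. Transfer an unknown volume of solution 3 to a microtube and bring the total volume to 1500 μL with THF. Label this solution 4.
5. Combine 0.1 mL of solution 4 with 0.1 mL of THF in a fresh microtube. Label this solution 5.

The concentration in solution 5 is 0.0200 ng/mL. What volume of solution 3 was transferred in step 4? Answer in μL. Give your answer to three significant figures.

Step 1: 3 mL brought to 18 mL → factor 18/3 = 6
Step 2: 25-fold → factor 25
Step 3: 200 μL + 3000 μL = 3200 μL total → factor 3200/200 = 16
Step 4: v brought to 1500 μL → factor = 1500 μL/v
Step 5: 0.1 mL + 0.1 mL = 0.2 mL total → factor 0.2/0.1 = 2
Product of known-step factors = 4800
Overall factor = 1.20 μg/mL / (0.0200 ng/mL) = 60000
Step-4 factor = 60000 / 4800 = 12.5
v = 1500 μL / 12.5 = 120 μL

120 μL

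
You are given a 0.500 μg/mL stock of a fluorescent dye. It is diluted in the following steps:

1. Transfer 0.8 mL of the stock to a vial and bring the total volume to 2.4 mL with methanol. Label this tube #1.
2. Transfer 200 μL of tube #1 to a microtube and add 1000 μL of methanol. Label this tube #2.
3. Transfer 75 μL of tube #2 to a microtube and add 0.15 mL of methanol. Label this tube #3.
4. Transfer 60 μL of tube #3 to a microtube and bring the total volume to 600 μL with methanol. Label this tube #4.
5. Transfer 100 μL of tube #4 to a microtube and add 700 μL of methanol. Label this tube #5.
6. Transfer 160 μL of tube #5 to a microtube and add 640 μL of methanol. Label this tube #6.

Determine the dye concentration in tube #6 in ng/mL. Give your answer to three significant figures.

0.0231 ng/mL

Step 1: 0.8 mL brought to 2.4 mL → factor 2.4/0.8 = 3
Step 2: 200 μL + 1000 μL = 1200 μL total → factor 1200/200 = 6
Step 3: 75 μL + 0.15 mL = 225 μL total → factor 225/75 = 3
Step 4: 60 μL brought to 600 μL → factor 600/60 = 10
Step 5: 100 μL + 700 μL = 800 μL total → factor 800/100 = 8
Step 6: 160 μL + 640 μL = 800 μL total → factor 800/160 = 5
Overall dilution factor = 3 × 6 × 3 × 10 × 8 × 5 = 21600
Final = 0.500 μg/mL / 21600 = 2.315 × 10^-5 μg/mL = 0.0231 ng/mL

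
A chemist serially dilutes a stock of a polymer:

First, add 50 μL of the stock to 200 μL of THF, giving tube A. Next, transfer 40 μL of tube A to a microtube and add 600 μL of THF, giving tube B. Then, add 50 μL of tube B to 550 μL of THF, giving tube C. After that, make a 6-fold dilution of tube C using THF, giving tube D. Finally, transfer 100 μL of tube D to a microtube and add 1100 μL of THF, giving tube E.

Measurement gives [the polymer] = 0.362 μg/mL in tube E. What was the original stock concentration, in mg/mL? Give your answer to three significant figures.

Step 1: 50 μL + 200 μL = 250 μL total → factor 250/50 = 5
Step 2: 40 μL + 600 μL = 640 μL total → factor 640/40 = 16
Step 3: 50 μL + 550 μL = 600 μL total → factor 600/50 = 12
Step 4: 6-fold → factor 6
Step 5: 100 μL + 1100 μL = 1200 μL total → factor 1200/100 = 12
Overall dilution factor = 5 × 16 × 12 × 6 × 12 = 69120
Stock = 0.362 μg/mL × 69120 = 2.502 × 10^4 μg/mL = 25.0 mg/mL

25.0 mg/mL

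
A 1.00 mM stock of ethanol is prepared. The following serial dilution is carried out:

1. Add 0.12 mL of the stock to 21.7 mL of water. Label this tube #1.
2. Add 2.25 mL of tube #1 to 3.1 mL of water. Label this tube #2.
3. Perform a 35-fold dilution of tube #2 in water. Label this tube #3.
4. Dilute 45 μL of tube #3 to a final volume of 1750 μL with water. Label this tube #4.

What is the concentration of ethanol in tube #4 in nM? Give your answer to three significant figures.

Step 1: 0.12 mL + 21.7 mL = 21.82 mL total → factor 21.82/0.12 = 181.83
Step 2: 2.25 mL + 3.1 mL = 5.35 mL total → factor 5.35/2.25 = 2.3778
Step 3: 35-fold → factor 35
Step 4: 45 μL brought to 1750 μL → factor 1750/45 = 38.889
Overall dilution factor = 181.83 × 2.3778 × 35 × 38.889 = 5.8849 × 10^5
Final = 1.00 mM / 5.8849 × 10^5 = 1.699 × 10^-6 mM = 1.70 nM

1.70 nM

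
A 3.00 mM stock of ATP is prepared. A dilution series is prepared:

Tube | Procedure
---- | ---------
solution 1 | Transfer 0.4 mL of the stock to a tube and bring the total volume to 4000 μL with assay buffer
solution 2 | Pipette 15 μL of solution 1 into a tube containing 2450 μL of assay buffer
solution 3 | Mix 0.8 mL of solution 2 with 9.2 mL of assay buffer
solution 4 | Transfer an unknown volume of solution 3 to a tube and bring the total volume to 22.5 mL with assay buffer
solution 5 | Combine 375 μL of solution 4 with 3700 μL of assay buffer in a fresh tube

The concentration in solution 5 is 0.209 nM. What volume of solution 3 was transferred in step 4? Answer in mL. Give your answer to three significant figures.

Step 1: 0.4 mL brought to 4000 μL → factor 4/0.4 = 10
Step 2: 15 μL + 2450 μL = 2465 μL total → factor 2465/15 = 164.33
Step 3: 0.8 mL + 9.2 mL = 10 mL total → factor 10/0.8 = 12.5
Step 4: v brought to 22.5 mL → factor = 22.5 mL/v
Step 5: 375 μL + 3700 μL = 4075 μL total → factor 4075/375 = 10.867
Product of known-step factors = 2.2322 × 10^5
Overall factor = 3.00 mM / (0.209 nM) = 1.4354 × 10^7
Step-4 factor = 1.4354 × 10^7 / 2.2322 × 10^5 = 64.305
v = 22.5 mL / 64.305 = 0.350 mL

0.350 mL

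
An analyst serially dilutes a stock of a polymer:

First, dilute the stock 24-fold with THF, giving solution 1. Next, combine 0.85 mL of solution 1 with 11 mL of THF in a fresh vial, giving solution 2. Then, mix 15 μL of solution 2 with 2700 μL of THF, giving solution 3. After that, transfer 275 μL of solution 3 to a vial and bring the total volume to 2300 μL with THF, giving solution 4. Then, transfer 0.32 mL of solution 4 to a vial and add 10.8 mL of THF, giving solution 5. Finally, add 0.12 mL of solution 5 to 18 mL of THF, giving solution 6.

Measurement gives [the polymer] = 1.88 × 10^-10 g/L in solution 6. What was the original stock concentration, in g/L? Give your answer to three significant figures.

Step 1: 24-fold → factor 24
Step 2: 0.85 mL + 11 mL = 11.85 mL total → factor 11.85/0.85 = 13.941
Step 3: 15 μL + 2700 μL = 2715 μL total → factor 2715/15 = 181
Step 4: 275 μL brought to 2300 μL → factor 2300/275 = 8.3636
Step 5: 0.32 mL + 10.8 mL = 11.12 mL total → factor 11.12/0.32 = 34.75
Step 6: 0.12 mL + 18 mL = 18.12 mL total → factor 18.12/0.12 = 151
Overall dilution factor = 24 × 13.941 × 181 × 8.3636 × 34.75 × 151 = 2.6578 × 10^9
Stock = 1.88 × 10^-10 g/L × 2.6578 × 10^9 = 0.500 g/L

0.500 g/L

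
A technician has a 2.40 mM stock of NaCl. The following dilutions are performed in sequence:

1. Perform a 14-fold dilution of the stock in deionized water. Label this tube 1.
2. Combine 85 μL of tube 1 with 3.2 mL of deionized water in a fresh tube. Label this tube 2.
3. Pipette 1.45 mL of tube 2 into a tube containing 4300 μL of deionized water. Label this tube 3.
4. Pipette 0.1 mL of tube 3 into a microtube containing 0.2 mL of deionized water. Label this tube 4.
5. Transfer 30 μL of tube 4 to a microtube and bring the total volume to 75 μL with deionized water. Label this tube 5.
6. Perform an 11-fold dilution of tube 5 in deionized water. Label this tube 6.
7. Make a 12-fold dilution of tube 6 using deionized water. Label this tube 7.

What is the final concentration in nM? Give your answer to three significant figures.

1.13 nM

Step 1: 14-fold → factor 14
Step 2: 85 μL + 3.2 mL = 3285 μL total → factor 3285/85 = 38.647
Step 3: 1.45 mL + 4300 μL = 5.75 mL total → factor 5.75/1.45 = 3.9655
Step 4: 0.1 mL + 0.2 mL = 0.3 mL total → factor 0.3/0.1 = 3
Step 5: 30 μL brought to 75 μL → factor 75/30 = 2.5
Step 6: 11-fold → factor 11
Step 7: 12-fold → factor 12
Overall dilution factor = 14 × 38.647 × 3.9655 × 3 × 2.5 × 11 × 12 = 2.1241 × 10^6
Final = 2.40 mM / 2.1241 × 10^6 = 1.130 × 10^-6 mM = 1.13 nM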